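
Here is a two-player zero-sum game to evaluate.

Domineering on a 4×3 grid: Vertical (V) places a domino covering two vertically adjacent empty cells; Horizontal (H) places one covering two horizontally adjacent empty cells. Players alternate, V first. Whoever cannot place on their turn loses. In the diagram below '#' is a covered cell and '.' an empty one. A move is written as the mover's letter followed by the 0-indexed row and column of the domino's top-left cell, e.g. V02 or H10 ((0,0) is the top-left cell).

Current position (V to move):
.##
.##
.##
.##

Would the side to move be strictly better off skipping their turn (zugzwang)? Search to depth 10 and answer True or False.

p1 V@[.##/.##/.##/.##]: V00[###/###/.##/.##]+1* V10[.##/###/###/.##]+1 V20[.##/.##/###/###]+1
p2 H@[###/###/.##/.##] terminal -1; root [.##/.##/.##/.##] d10
suppose V passes — search the same position with H to move:
pass> p1 H@[.##/.##/.##/.##] terminal -1; root [.##/.##/.##/.##] d10
for V: play +1, pass +1

zugzwang(.##/.##/.##/.##, V) = False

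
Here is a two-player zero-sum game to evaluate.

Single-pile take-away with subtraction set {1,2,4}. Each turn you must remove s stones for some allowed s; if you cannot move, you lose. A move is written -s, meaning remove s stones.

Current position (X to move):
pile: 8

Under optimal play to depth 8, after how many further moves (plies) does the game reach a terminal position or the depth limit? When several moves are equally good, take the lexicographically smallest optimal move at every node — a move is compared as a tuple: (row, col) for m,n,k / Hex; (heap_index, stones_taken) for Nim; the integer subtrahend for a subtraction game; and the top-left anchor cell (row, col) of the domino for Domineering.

[8] X move#1: -1:-1/7, -2:+1/6*, -4:-1/4
[6] O move#2: -1:-1/5*, -2:-1/4, -4:-1/2
[5] X move#3: -1:-1/4, -2:+1/3*, -4:-1/1
[3] O move#4: -1:-1/2*, -2:-1/1
[2] X move#5: -1:-1/1, -2:+1/0*
[0] end (terminal -1, O#6); searched 8 to 8

PV length from [8]: 5 plies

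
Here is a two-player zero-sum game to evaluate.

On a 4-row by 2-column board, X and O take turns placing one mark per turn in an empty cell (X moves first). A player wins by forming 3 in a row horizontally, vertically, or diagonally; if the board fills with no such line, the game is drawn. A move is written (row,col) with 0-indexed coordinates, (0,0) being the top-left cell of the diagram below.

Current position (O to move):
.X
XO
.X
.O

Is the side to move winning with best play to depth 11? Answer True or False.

[.X/XO/.X/.O] O move#1: (0,0):+0/OX/XO/.X/.O*, (2,0):+0/.X/XO/OX/.O, (3,0):+0/.X/XO/.X/OO
[OX/XO/.X/.O] X move#2: (2,0):+0/OX/XO/XX/.O*, (3,0):+0/OX/XO/.X/XO
[OX/XO/XX/.O] O move#3: (3,0):+0/OX/XO/XX/OO*
[OX/XO/XX/OO] end (terminal +0, X#4); searched .X/XO/.X/.O to 11

O winning at [.X/XO/.X/.O]: False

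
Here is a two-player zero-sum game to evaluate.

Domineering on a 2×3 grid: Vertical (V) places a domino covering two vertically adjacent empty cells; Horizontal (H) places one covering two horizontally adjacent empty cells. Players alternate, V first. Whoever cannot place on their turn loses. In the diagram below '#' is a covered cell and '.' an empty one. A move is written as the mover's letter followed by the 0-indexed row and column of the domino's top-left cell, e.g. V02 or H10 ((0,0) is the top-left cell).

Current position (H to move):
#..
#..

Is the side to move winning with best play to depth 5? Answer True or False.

H winning at [#../#..]: True

p1 H@[#../#..]: H01[###/#..]+1* H11[#../###]+1
p2 V@[###/#..] terminal -1; root [#../#..] d5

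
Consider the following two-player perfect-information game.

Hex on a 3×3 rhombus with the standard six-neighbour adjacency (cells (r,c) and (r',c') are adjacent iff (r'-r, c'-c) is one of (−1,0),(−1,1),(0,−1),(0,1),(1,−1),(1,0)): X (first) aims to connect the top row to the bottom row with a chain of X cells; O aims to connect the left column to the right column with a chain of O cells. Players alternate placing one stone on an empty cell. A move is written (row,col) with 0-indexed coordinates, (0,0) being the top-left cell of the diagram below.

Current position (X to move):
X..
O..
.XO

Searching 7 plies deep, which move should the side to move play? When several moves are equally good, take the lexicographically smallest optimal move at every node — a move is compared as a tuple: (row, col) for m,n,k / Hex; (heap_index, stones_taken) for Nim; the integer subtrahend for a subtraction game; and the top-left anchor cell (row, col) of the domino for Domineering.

p1 X@[X../O../.XO]: (0,1)[XX./O../.XO]-1 (0,2)[X.X/O../.XO]+1* (1,1)[X../OX./.XO]+1 (1,2)[X../O.X/.XO]-1 (2,0)[X../O../XXO]-1
p2 O@[X.X/O../.XO]: (0,1)[XOX/O../.XO]-1* (1,1)[X.X/OO./.XO]-1 (1,2)[X.X/O.O/.XO]-1 (2,0)[X.X/O../OXO]-1
p3 X@[XOX/O../.XO]: (1,1)[XOX/OX./.XO]+1* (1,2)[XOX/O.X/.XO]+1 (2,0)[XOX/O../XXO]+1
p4 O@[XOX/OX./.XO] terminal -1; root [X../O../.XO] d7

X's best at [X../O../.XO]: (0,2)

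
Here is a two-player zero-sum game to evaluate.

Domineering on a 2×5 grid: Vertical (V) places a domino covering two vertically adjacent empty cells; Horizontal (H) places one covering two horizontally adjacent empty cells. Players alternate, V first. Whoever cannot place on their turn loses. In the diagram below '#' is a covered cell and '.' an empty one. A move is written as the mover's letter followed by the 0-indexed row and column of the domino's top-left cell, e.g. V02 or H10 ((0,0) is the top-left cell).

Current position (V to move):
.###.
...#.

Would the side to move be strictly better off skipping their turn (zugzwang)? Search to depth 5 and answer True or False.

zugzwang(.###./...#., V) = False

p1 V@[.###./...#.]: V00[####./#..#.]+1* V04[.####/...##]-1
p2 H@[####./#..#.]: H11[####./####.]-1*
p3 V@[####./####.]: V04[#####/#####]+1*
p4 H@[#####/#####] terminal -1; root [.###./...#.] d5
if V skipped the turn, H would face:
~ p1 H@[.###./...#.]: H10[.###./##.#.]-1* H11[.###./.###.]-1
~ p2 V@[.###./##.#.]: V04[.####/##.##]+1*
~ p3 H@[.####/##.##] terminal -1; root [.###./...#.] d5
compare (V): move=+1 vs pass=+1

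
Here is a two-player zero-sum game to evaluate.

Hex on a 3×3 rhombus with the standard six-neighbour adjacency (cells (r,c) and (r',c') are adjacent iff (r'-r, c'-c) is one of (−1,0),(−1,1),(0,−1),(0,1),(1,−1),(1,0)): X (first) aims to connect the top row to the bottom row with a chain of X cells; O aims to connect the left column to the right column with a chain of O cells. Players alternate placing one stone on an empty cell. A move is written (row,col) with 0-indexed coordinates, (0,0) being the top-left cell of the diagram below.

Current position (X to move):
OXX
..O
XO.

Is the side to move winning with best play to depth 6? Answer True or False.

p1 X@[OXX/..O/XO.]: (1,0)[OXX/X.O/XO.]+1* (1,1)[OXX/.XO/XO.]+1 (2,2)[OXX/..O/XOX]+1
p2 O@[OXX/X.O/XO.] terminal -1; root [OXX/..O/XO.] d6

X winning at [OXX/..O/XO.]: True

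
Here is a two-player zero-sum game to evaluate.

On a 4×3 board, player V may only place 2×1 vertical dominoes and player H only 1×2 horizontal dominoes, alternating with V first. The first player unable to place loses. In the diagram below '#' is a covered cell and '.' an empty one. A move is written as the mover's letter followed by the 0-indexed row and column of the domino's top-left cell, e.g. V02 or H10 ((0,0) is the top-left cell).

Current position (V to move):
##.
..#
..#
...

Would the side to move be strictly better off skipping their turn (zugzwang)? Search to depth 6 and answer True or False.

[##./..#/..#/...] V move#1: V10:+1/##./#.#/#.#/...*, V11:+1/##./.##/.##/..., V20:+1/##./..#/#.#/#.., V21:+1/##./..#/.##/.#.
[##./#.#/#.#/...] H move#2: H30:-1/##./#.#/#.#/##.*, H31:-1/##./#.#/#.#/.##
[##./#.#/#.#/##.] V move#3: V11:+1/##./###/###/##.*
[##./###/###/##.] end (terminal -1, H#4); searched ##./..#/..#/... to 6
pass branch (H moves first from the same position):
  | [##./..#/..#/...] H move#1: H10:-1/##./###/..#/..., H20:+1/##./..#/###/...*, H30:-1/##./..#/..#/##., H31:-1/##./..#/..#/.##
  | [##./..#/###/...] end (terminal -1, V#2); searched ##./..#/..#/... to 6
V moving scores +1; V passing scores -1

zugzwang(##./..#/..#/..., V) = False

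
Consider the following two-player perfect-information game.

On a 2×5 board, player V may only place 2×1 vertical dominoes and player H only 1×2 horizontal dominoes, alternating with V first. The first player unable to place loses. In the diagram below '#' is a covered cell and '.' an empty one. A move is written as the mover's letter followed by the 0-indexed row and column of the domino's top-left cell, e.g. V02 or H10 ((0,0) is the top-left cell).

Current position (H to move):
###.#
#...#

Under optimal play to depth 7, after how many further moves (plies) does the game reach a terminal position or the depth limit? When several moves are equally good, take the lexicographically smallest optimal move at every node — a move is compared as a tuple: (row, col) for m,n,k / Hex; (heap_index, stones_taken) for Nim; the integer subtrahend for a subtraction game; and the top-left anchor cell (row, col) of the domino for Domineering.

PV length from [###.#/#...#]: 1 ply

p1 H@[###.#/#...#]: H11[###.#/###.#]-1 H12[###.#/#.###]+1*
p2 V@[###.#/#.###] terminal -1; root [###.#/#...#] d7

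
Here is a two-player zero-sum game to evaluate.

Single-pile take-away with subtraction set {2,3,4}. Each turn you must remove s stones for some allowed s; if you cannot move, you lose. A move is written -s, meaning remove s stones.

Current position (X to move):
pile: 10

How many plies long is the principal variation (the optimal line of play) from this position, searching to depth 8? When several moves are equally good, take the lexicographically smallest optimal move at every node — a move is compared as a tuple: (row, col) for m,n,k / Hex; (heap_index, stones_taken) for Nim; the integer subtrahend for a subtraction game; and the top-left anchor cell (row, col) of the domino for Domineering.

ply 1, X at 10 | -2=-1→8; -3=+1→7*; -4=+1→6
ply 2, O at 7 | -2=-1→5*; -3=-1→4; -4=-1→3
ply 3, X at 5 | -2=-1→3; -3=-1→2; -4=+1→1*
ply 4: 1 is terminal -1 (O); from 10 depth 8

PV length from [10]: 3 plies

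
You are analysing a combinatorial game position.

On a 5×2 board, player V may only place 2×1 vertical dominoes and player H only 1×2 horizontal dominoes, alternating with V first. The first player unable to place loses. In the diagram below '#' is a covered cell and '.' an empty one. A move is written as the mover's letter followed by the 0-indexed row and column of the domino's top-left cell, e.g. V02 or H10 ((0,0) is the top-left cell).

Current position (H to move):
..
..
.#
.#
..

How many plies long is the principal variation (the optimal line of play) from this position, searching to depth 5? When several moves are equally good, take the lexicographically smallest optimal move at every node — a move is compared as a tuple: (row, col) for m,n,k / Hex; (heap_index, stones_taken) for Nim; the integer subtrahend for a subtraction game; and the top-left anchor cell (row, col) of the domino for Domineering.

[../../.#/.#/..] H move#1: H00:+1/##/../.#/.#/..*, H10:+1/../##/.#/.#/.., H40:-1/../../.#/.#/##
[##/../.#/.#/..] V move#2: V10:-1/##/#./##/.#/..*, V20:-1/##/../##/##/.., V30:-1/##/../.#/##/#.
[##/#./##/.#/..] H move#3: H40:+1/##/#./##/.#/##*
[##/#./##/.#/##] end (terminal -1, V#4); searched ../../.#/.#/.. to 5

PV length from [../../.#/.#/..]: 3 plies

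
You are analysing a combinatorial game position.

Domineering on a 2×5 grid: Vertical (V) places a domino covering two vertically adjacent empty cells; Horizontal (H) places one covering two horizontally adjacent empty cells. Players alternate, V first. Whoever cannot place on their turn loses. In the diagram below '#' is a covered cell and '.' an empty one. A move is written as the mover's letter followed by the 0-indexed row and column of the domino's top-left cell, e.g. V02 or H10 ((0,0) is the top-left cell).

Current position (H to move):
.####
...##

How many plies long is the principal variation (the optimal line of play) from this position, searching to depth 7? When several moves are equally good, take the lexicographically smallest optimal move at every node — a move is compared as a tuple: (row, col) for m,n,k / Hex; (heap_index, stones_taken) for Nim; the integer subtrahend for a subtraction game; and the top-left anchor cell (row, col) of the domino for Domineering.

p1 H@[.####/...##]: H10[.####/##.##]+1* H11[.####/.####]-1
p2 V@[.####/##.##] terminal -1; root [.####/...##] d7

PV length from [.####/...##]: 1 ply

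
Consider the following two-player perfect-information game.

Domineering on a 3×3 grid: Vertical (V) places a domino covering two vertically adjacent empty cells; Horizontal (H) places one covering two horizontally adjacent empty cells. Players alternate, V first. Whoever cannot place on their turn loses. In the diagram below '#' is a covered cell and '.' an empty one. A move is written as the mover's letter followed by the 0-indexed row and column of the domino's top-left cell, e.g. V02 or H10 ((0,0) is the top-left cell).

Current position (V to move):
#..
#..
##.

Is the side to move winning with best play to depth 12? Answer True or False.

p1 V@[#../#../##.]: V01[##./##./##.]+1* V02[#.#/#.#/##.]+1 V12[#../#.#/###]-1
p2 H@[##./##./##.] terminal -1; root [#../#../##.] d12

V winning at [#../#../##.]: True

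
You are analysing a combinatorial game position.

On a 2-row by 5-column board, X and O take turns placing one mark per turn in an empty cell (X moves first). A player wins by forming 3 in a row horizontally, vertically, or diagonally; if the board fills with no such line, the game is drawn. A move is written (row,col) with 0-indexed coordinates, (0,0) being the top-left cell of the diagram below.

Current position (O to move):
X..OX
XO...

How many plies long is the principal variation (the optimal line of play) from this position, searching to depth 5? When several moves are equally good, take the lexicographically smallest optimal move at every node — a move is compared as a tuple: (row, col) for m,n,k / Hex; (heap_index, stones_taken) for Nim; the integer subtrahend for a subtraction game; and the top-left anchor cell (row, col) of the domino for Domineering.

PV length from [X..OX/XO...]: 5 plies

ply 1, O at X..OX/XO... | (0,1)=+0→XO.OX/XO...*; (0,2)=+0→X.OOX/XO...; (1,2)=+0→X..OX/XOO..; (1,3)=+0→X..OX/XO.O.; (1,4)=+0→X..OX/XO..O
ply 2, X at XO.OX/XO... | (0,2)=+0→XOXOX/XO...*; (1,2)=-1→XO.OX/XOX..; (1,3)=-1→XO.OX/XO.X.; (1,4)=-1→XO.OX/XO..X
ply 3, O at XOXOX/XO... | (1,2)=+0→XOXOX/XOO..*; (1,3)=+0→XOXOX/XO.O.; (1,4)=+0→XOXOX/XO..O
ply 4, X at XOXOX/XOO.. | (1,3)=+0→XOXOX/XOOX.*; (1,4)=-1→XOXOX/XOO.X
ply 5, O at XOXOX/XOOX. | (1,4)=+0→XOXOX/XOOXO*
ply 6: XOXOX/XOOXO is terminal +0 (X); from X..OX/XO... depth 5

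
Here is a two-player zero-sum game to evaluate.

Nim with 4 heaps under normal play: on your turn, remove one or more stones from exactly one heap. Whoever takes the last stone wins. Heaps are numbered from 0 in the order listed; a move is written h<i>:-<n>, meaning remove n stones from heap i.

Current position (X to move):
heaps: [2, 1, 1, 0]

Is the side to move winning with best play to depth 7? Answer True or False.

ply 1, X at (2,1,1,0) | h0:-1=-1→(1,1,1,0); h0:-2=+1→(0,1,1,0)*; h1:-1=-1→(2,0,1,0); h2:-1=-1→(2,1,0,0)
ply 2, O at (0,1,1,0) | h1:-1=-1→(0,0,1,0)*; h2:-1=-1→(0,1,0,0)
ply 3, X at (0,0,1,0) | h2:-1=+1→(0,0,0,0)*
ply 4: (0,0,0,0) is terminal -1 (O); from (2,1,1,0) depth 7

X winning at [(2,1,1,0)]: True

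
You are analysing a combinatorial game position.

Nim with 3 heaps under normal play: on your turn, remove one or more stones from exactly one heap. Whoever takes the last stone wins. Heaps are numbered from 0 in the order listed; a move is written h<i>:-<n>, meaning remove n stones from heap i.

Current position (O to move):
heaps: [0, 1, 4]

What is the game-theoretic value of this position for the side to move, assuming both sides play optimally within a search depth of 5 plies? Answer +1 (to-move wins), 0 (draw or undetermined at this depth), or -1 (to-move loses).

[(0,1,4)] O move#1: h1:-1:-1/(0,0,4), h2:-1:-1/(0,1,3), h2:-2:-1/(0,1,2), h2:-3:+1/(0,1,1)*, h2:-4:-1/(0,1,0)
[(0,1,1)] X move#2: h1:-1:-1/(0,0,1)*, h2:-1:-1/(0,1,0)
[(0,0,1)] O move#3: h2:-1:+1/(0,0,0)*
[(0,0,0)] end (terminal -1, X#4); searched (0,1,4) to 5

value((0,1,4), O) = +1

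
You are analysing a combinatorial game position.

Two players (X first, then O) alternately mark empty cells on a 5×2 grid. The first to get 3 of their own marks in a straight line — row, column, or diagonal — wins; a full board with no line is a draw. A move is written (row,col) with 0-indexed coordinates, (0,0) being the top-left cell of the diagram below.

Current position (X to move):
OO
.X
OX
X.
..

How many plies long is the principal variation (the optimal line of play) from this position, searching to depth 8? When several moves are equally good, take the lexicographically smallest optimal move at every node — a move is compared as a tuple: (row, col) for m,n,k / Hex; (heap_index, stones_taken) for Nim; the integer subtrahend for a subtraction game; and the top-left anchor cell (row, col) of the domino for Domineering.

PV length from [OO/.X/OX/X./..]: 1 ply

[OO/.X/OX/X./..] X move#1: (1,0):+0/OO/XX/OX/X./.., (3,1):+1/OO/.X/OX/XX/..*, (4,0):-1/OO/.X/OX/X./X., (4,1):-1/OO/.X/OX/X./.X
[OO/.X/OX/XX/..] end (terminal -1, O#2); searched OO/.X/OX/X./.. to 8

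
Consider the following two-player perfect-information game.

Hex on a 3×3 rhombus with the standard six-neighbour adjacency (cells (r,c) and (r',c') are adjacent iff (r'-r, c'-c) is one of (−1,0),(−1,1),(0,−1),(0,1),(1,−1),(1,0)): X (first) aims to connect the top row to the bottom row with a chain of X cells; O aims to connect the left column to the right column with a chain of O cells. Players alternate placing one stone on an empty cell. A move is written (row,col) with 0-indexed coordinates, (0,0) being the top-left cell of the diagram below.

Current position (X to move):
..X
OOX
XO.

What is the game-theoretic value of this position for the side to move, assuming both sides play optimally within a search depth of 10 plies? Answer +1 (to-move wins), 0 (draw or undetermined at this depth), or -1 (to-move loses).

[..X/OOX/XO.] X move#1: (0,0):-1/X.X/OOX/XO., (0,1):-1/.XX/OOX/XO., (2,2):+1/..X/OOX/XOX*
[..X/OOX/XOX] end (terminal -1, O#2); searched ..X/OOX/XO. to 10

value(..X/OOX/XO., X) = +1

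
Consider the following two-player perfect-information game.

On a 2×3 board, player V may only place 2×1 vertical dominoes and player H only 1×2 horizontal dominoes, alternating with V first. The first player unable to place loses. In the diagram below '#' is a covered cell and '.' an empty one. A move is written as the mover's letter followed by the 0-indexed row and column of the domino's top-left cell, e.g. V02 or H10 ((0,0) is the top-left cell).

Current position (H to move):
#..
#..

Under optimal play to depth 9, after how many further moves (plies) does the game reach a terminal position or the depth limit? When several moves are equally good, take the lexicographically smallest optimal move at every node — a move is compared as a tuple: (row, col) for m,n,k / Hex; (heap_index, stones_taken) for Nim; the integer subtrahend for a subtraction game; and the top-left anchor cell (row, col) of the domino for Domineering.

ply 1, H at #../#.. | H01=+1→###/#..*; H11=+1→#../###
ply 2: ###/#.. is terminal -1 (V); from #../#.. depth 9

PV length from [#../#..]: 1 ply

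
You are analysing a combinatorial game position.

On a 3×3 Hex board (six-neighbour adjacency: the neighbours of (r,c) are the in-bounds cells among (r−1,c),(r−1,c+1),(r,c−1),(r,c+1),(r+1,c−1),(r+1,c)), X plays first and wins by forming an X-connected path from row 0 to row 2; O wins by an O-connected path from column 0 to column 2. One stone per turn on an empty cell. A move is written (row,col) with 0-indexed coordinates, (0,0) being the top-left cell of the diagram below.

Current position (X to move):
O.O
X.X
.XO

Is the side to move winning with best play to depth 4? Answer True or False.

X winning at [O.O/X.X/.XO]: True

p1 X@[O.O/X.X/.XO]: (0,1)[OXO/X.X/.XO]+1* (1,1)[O.O/XXX/.XO]-1 (2,0)[O.O/X.X/XXO]-1
p2 O@[OXO/X.X/.XO]: (1,1)[OXO/XOX/.XO]-1* (2,0)[OXO/X.X/OXO]-1
p3 X@[OXO/XOX/.XO]: (2,0)[OXO/XOX/XXO]+1*
p4 O@[OXO/XOX/XXO] terminal -1; root [O.O/X.X/.XO] d4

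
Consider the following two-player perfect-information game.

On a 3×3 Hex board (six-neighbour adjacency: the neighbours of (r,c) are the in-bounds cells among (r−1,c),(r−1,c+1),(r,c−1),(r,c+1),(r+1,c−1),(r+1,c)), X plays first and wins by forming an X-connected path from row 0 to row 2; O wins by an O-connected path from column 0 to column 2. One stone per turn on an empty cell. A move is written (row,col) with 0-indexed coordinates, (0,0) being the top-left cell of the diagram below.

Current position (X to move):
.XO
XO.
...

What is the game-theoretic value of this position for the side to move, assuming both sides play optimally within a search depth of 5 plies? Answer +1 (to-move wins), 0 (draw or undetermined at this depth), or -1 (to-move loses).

value(.XO/XO./..., X) = +1

ply 1, X at .XO/XO./... | (0,0)=-1→XXO/XO./...; (1,2)=-1→.XO/XOX/...; (2,0)=+1→.XO/XO./X..*; (2,1)=-1→.XO/XO./.X.; (2,2)=-1→.XO/XO./..X
ply 2: .XO/XO./X.. is terminal -1 (O); from .XO/XO./... depth 5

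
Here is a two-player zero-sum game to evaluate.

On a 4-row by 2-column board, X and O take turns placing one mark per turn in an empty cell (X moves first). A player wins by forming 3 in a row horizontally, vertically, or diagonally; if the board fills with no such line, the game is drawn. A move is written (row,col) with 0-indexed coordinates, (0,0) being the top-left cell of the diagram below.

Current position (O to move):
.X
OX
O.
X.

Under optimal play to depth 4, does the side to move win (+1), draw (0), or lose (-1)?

[.X/OX/O./X.] O move#1: (0,0):+1/OX/OX/O./X.*, (2,1):+0/.X/OX/OO/X., (3,1):-1/.X/OX/O./XO
[OX/OX/O./X.] end (terminal -1, X#2); searched .X/OX/O./X. to 4

value(.X/OX/O./X., O) = +1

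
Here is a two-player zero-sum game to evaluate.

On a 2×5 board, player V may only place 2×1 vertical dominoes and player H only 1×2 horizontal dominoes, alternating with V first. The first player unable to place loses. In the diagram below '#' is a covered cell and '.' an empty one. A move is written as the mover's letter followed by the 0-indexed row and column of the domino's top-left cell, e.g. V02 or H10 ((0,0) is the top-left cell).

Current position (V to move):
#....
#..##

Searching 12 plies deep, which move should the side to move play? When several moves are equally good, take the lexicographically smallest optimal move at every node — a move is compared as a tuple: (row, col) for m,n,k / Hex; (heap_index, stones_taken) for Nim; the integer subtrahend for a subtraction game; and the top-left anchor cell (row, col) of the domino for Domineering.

V's best at [#..../#..##]: V02

p1 V@[#..../#..##]: V01[##.../##.##]-1 V02[#.#../#.###]+1*
p2 H@[#.#../#.###]: H03[#.###/#.###]-1*
p3 V@[#.###/#.###]: V01[#####/#####]+1*
p4 H@[#####/#####] terminal -1; root [#..../#..##] d12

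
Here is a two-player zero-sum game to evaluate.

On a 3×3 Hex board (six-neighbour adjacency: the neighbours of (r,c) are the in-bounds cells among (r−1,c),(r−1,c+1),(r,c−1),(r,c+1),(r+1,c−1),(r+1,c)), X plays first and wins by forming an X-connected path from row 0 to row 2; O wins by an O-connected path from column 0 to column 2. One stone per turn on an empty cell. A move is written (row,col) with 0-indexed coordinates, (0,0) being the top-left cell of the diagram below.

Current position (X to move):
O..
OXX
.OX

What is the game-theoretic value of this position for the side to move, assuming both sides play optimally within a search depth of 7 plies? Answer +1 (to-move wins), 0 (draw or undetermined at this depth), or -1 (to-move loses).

[O../OXX/.OX] X move#1: (0,1):+1/OX./OXX/.OX*, (0,2):+1/O.X/OXX/.OX, (2,0):+1/O../OXX/XOX
[OX./OXX/.OX] end (terminal -1, O#2); searched O../OXX/.OX to 7

value(O../OXX/.OX, X) = +1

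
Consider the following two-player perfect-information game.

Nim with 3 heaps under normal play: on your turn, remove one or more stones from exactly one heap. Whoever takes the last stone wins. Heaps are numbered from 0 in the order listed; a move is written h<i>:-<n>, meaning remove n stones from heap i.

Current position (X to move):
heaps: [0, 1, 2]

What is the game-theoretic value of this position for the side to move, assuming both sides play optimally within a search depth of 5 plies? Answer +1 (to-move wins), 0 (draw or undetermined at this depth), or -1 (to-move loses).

value((0,1,2), X) = +1

ply 1, X at (0,1,2) | h1:-1=-1→(0,0,2); h2:-1=+1→(0,1,1)*; h2:-2=-1→(0,1,0)
ply 2, O at (0,1,1) | h1:-1=-1→(0,0,1)*; h2:-1=-1→(0,1,0)
ply 3, X at (0,0,1) | h2:-1=+1→(0,0,0)*
ply 4: (0,0,0) is terminal -1 (O); from (0,1,2) depth 5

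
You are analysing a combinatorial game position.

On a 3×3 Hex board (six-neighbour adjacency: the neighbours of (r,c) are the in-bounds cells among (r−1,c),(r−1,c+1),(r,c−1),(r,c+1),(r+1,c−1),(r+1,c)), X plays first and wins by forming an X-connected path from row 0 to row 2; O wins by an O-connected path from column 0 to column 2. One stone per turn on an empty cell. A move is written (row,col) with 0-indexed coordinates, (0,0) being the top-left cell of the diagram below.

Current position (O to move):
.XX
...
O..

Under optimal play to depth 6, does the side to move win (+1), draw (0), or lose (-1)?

p1 O@[.XX/.../O..]: (0,0)[OXX/.../O..]-1 (1,0)[.XX/O../O..]-1 (1,1)[.XX/.O./O..]-1 (1,2)[.XX/..O/O..]+1* (2,1)[.XX/.../OO.]+1 (2,2)[.XX/.../O.O]-1
p2 X@[.XX/..O/O..]: (0,0)[XXX/..O/O..]-1* (1,0)[.XX/X.O/O..]-1 (1,1)[.XX/.XO/O..]-1 (2,1)[.XX/..O/OX.]-1 (2,2)[.XX/..O/O.X]-1
p3 O@[XXX/..O/O..]: (1,0)[XXX/O.O/O..]+1* (1,1)[XXX/.OO/O..]+1 (2,1)[XXX/..O/OO.]+1 (2,2)[XXX/..O/O.O]+1
p4 X@[XXX/O.O/O..]: (1,1)[XXX/OXO/O..]-1* (2,1)[XXX/O.O/OX.]-1 (2,2)[XXX/O.O/O.X]-1
p5 O@[XXX/OXO/O..]: (2,1)[XXX/OXO/OO.]+1* (2,2)[XXX/OXO/O.O]-1
p6 X@[XXX/OXO/OO.] terminal -1; root [.XX/.../O..] d6

value(.XX/.../O.., O) = +1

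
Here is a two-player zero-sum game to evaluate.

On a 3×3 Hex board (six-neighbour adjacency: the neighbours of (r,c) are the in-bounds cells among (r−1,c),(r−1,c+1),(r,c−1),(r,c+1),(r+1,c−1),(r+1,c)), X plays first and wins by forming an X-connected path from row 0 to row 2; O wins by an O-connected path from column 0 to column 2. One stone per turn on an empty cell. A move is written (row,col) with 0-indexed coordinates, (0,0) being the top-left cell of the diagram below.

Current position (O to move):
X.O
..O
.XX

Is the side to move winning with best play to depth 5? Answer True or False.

[X.O/..O/.XX] O move#1: (0,1):-1/XOO/..O/.XX, (1,0):+1/X.O/O.O/.XX*, (1,1):+1/X.O/.OO/.XX, (2,0):-1/X.O/..O/OXX
[X.O/O.O/.XX] X move#2: (0,1):-1/XXO/O.O/.XX*, (1,1):-1/X.O/OXO/.XX, (2,0):-1/X.O/O.O/XXX
[XXO/O.O/.XX] O move#3: (1,1):+1/XXO/OOO/.XX*, (2,0):-1/XXO/O.O/OXX
[XXO/OOO/.XX] end (terminal -1, X#4); searched X.O/..O/.XX to 5

O winning at [X.O/..O/.XX]: True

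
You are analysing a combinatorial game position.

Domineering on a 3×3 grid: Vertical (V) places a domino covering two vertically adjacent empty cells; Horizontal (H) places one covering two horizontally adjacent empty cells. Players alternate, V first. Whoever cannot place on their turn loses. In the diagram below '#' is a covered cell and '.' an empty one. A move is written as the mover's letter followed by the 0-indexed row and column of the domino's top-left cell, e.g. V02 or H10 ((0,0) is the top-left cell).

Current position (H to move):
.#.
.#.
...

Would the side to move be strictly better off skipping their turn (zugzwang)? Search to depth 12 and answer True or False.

zugzwang(.#./.#./..., H) = False

ply 1, H at .#./.#./... | H20=-1→.#./.#./##.*; H21=-1→.#./.#./.##
ply 2, V at .#./.#./##. | V00=+1→##./##./##.*; V02=+1→.##/.##/##.; V12=+1→.#./.##/###
ply 3: ##./##./##. is terminal -1 (H); from .#./.#./... depth 12
pass branch (V moves first from the same position):
  | ply 1, V at .#./.#./... | V00=+1→##./##./...*; V02=+1→.##/.##/...; V10=+1→.#./##./#..; V12=+1→.#./.##/..#
  | ply 2, H at ##./##./... | H20=-1→##./##./##.*; H21=-1→##./##./.##
  | ply 3, V at ##./##./##. | V02=+1→###/###/##.*; V12=+1→##./###/###
  | ply 4: ###/###/##. is terminal -1 (H); from .#./.#./... depth 12
H moving scores -1; H passing scores -1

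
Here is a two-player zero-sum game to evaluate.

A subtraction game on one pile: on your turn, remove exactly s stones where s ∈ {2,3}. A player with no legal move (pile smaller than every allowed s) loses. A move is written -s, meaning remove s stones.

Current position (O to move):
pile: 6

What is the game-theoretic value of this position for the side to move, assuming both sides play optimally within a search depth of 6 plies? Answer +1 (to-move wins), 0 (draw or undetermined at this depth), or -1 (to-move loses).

value(6, O) = -1

p1 O@[6]: -2[4]-1* -3[3]-1
p2 X@[4]: -2[2]-1 -3[1]+1*
p3 O@[1] terminal -1; root [6] d6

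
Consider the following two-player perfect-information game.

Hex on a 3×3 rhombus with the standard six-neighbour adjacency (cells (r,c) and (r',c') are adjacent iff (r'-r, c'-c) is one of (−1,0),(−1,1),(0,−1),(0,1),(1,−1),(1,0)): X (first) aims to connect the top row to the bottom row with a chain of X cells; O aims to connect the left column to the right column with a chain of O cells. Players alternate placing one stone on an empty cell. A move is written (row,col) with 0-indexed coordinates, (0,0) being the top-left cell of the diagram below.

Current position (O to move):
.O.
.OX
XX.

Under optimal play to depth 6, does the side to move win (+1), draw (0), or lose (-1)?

ply 1, O at .O./.OX/XX. | (0,0)=-1→OO./.OX/XX.; (0,2)=+1→.OO/.OX/XX.*; (1,0)=-1→.O./OOX/XX.; (2,2)=-1→.O./.OX/XXO
ply 2, X at .OO/.OX/XX. | (0,0)=-1→XOO/.OX/XX.*; (1,0)=-1→.OO/XOX/XX.; (2,2)=-1→.OO/.OX/XXX
ply 3, O at XOO/.OX/XX. | (1,0)=+1→XOO/OOX/XX.*; (2,2)=-1→XOO/.OX/XXO
ply 4: XOO/OOX/XX. is terminal -1 (X); from .O./.OX/XX. depth 6

value(.O./.OX/XX., O) = +1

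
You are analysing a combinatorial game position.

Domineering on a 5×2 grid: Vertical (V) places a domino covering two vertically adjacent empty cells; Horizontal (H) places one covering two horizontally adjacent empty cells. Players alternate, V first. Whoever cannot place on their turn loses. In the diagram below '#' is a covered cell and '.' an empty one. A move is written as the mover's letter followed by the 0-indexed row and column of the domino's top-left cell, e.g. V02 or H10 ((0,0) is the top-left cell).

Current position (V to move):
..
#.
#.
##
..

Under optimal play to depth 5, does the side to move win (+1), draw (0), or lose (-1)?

value(../#./#./##/.., V) = -1

p1 V@[../#./#./##/..]: V01[.#/##/#./##/..]-1* V11[../##/##/##/..]-1
p2 H@[.#/##/#./##/..]: H40[.#/##/#./##/##]+1*
p3 V@[.#/##/#./##/##] terminal -1; root [../#./#./##/..] d5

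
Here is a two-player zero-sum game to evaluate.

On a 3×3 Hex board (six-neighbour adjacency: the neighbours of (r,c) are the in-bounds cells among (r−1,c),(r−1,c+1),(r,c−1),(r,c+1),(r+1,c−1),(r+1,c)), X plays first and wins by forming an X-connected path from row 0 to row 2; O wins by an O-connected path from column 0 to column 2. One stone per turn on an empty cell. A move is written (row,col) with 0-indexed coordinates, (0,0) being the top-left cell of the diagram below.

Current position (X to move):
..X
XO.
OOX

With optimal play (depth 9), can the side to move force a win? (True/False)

p1 X@[..X/XO./OOX]: (0,0)[X.X/XO./OOX]-1 (0,1)[.XX/XO./OOX]-1 (1,2)[..X/XOX/OOX]+1*
p2 O@[..X/XOX/OOX] terminal -1; root [..X/XO./OOX] d9

X winning at [..X/XO./OOX]: True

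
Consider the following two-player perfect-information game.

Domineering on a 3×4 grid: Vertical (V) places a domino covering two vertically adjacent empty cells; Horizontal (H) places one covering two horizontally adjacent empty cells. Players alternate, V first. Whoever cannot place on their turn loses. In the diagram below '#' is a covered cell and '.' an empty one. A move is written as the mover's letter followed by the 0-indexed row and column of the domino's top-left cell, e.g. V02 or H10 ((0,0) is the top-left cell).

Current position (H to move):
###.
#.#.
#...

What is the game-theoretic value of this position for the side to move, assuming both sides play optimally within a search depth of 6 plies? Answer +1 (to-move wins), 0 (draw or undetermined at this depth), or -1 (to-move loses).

[###./#.#./#...] H move#1: H21:-1/###./#.#./###.*, H22:-1/###./#.#./#.##
[###./#.#./###.] V move#2: V03:+1/####/#.##/###.*, V13:+1/###./#.##/####
[####/#.##/###.] end (terminal -1, H#3); searched ###./#.#./#... to 6

value(###./#.#./#..., H) = -1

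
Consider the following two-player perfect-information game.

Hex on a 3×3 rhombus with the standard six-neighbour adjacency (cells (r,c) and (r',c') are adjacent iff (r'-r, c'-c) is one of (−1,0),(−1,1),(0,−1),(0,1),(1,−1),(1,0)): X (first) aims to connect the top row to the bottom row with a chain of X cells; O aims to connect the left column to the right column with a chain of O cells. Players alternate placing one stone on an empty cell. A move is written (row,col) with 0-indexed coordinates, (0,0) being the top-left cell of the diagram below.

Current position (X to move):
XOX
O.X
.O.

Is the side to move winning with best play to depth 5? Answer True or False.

p1 X@[XOX/O.X/.O.]: (1,1)[XOX/OXX/.O.]+1* (2,0)[XOX/O.X/XO.]+1 (2,2)[XOX/O.X/.OX]+1
p2 O@[XOX/OXX/.O.]: (2,0)[XOX/OXX/OO.]-1* (2,2)[XOX/OXX/.OO]-1
p3 X@[XOX/OXX/OO.]: (2,2)[XOX/OXX/OOX]+1*
p4 O@[XOX/OXX/OOX] terminal -1; root [XOX/O.X/.O.] d5

X winning at [XOX/O.X/.O.]: True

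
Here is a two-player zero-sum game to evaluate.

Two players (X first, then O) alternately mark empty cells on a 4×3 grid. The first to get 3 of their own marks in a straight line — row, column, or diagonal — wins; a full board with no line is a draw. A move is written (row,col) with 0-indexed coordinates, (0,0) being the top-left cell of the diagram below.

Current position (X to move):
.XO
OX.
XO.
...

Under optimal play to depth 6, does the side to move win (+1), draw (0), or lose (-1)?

value(.XO/OX./XO./..., X) = -1

p1 X@[.XO/OX./XO./...]: (0,0)[XXO/OX./XO./...]-1* (1,2)[.XO/OXX/XO./...]-1 (2,2)[.XO/OX./XOX/...]-1 (3,0)[.XO/OX./XO./X..]-1 (3,1)[.XO/OX./XO./.X.]-1 (3,2)[.XO/OX./XO./..X]-1
p2 O@[XXO/OX./XO./...]: (1,2)[XXO/OXO/XO./...]-1 (2,2)[XXO/OX./XOO/...]+1* (3,0)[XXO/OX./XO./O..]-1 (3,1)[XXO/OX./XO./.O.]-1 (3,2)[XXO/OX./XO./..O]+1
p3 X@[XXO/OX./XOO/...]: (1,2)[XXO/OXX/XOO/...]-1* (3,0)[XXO/OX./XOO/X..]-1 (3,1)[XXO/OX./XOO/.X.]-1 (3,2)[XXO/OX./XOO/..X]-1
p4 O@[XXO/OXX/XOO/...]: (3,0)[XXO/OXX/XOO/O..]+0 (3,1)[XXO/OXX/XOO/.O.]+0 (3,2)[XXO/OXX/XOO/..O]+1*
p5 X@[XXO/OXX/XOO/..O] terminal -1; root [.XO/OX./XO./...] d6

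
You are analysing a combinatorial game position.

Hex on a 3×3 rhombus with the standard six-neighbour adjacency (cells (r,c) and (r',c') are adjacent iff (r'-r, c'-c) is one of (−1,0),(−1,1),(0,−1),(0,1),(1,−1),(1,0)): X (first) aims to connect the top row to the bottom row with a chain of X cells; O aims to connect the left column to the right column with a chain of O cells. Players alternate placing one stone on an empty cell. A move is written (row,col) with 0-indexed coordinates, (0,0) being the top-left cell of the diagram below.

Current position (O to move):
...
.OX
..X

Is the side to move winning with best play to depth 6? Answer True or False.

O winning at [.../.OX/..X]: True

ply 1, O at .../.OX/..X | (0,0)=-1→O../.OX/..X; (0,1)=-1→.O./.OX/..X; (0,2)=+1→..O/.OX/..X*; (1,0)=-1→.../OOX/..X; (2,0)=-1→.../.OX/O.X; (2,1)=-1→.../.OX/.OX
ply 2, X at ..O/.OX/..X | (0,0)=-1→X.O/.OX/..X*; (0,1)=-1→.XO/.OX/..X; (1,0)=-1→..O/XOX/..X; (2,0)=-1→..O/.OX/X.X; (2,1)=-1→..O/.OX/.XX
ply 3, O at X.O/.OX/..X | (0,1)=+1→XOO/.OX/..X*; (1,0)=+1→X.O/OOX/..X; (2,0)=+1→X.O/.OX/O.X; (2,1)=+1→X.O/.OX/.OX
ply 4, X at XOO/.OX/..X | (1,0)=-1→XOO/XOX/..X*; (2,0)=-1→XOO/.OX/X.X; (2,1)=-1→XOO/.OX/.XX
ply 5, O at XOO/XOX/..X | (2,0)=+1→XOO/XOX/O.X*; (2,1)=-1→XOO/XOX/.OX
ply 6: XOO/XOX/O.X is terminal -1 (X); from .../.OX/..X depth 6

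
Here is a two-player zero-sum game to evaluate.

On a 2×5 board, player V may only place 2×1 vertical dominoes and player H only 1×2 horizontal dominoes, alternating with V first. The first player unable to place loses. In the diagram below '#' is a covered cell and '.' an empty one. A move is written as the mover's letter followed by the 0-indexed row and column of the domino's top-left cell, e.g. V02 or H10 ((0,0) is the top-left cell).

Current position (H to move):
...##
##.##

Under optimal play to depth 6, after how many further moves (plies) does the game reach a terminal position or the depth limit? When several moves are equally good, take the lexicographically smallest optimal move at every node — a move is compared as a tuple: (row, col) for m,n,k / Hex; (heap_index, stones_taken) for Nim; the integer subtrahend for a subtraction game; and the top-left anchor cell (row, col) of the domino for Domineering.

[...##/##.##] H move#1: H00:-1/##.##/##.##, H01:+1/.####/##.##*
[.####/##.##] end (terminal -1, V#2); searched ...##/##.## to 6

PV length from [...##/##.##]: 1 ply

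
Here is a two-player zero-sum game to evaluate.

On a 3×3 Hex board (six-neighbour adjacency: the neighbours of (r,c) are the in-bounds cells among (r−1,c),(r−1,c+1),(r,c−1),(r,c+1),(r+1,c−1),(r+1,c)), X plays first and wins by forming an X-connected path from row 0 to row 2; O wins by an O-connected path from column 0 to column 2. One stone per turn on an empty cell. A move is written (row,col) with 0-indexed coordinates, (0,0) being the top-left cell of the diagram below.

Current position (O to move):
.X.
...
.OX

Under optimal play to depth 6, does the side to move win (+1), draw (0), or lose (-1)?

value(.X./.../.OX, O) = +1

[.X./.../.OX] O move#1: (0,0):-1/OX./.../.OX, (0,2):-1/.XO/.../.OX, (1,0):-1/.X./O../.OX, (1,1):+1/.X./.O./.OX*, (1,2):-1/.X./..O/.OX, (2,0):-1/.X./.../OOX
[.X./.O./.OX] X move#2: (0,0):-1/XX./.O./.OX*, (0,2):-1/.XX/.O./.OX, (1,0):-1/.X./XO./.OX, (1,2):-1/.X./.OX/.OX, (2,0):-1/.X./.O./XOX
[XX./.O./.OX] O move#3: (0,2):+1/XXO/.O./.OX*, (1,0):+1/XX./OO./.OX, (1,2):+1/XX./.OO/.OX, (2,0):+1/XX./.O./OOX
[XXO/.O./.OX] X move#4: (1,0):-1/XXO/XO./.OX*, (1,2):-1/XXO/.OX/.OX, (2,0):-1/XXO/.O./XOX
[XXO/XO./.OX] O move#5: (1,2):-1/XXO/XOO/.OX, (2,0):+1/XXO/XO./OOX*
[XXO/XO./OOX] end (terminal -1, X#6); searched .X./.../.OX to 6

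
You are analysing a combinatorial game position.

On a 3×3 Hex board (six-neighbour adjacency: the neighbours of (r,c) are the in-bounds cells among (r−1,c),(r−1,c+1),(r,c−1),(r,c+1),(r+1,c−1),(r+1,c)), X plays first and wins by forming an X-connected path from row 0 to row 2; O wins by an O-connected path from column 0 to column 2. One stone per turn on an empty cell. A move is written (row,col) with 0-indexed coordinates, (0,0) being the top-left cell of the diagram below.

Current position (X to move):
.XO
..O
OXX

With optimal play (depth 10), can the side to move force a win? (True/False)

X winning at [.XO/..O/OXX]: True

p1 X@[.XO/..O/OXX]: (0,0)[XXO/..O/OXX]-1 (1,0)[.XO/X.O/OXX]-1 (1,1)[.XO/.XO/OXX]+1*
p2 O@[.XO/.XO/OXX] terminal -1; root [.XO/..O/OXX] d10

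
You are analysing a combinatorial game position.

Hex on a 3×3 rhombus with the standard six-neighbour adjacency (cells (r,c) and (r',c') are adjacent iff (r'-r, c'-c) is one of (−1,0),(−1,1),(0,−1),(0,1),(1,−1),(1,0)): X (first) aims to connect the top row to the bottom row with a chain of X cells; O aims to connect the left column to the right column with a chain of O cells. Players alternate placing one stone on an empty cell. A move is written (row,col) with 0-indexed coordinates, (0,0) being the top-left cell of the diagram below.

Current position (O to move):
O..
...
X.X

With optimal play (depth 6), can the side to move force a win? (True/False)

O winning at [O../.../X.X]: True

[O../.../X.X] O move#1: (0,1):-1/OO./.../X.X, (0,2):-1/O.O/.../X.X, (1,0):-1/O../O../X.X, (1,1):+1/O../.O./X.X*, (1,2):-1/O../..O/X.X, (2,1):-1/O../.../XOX
[O../.O./X.X] X move#2: (0,1):-1/OX./.O./X.X*, (0,2):-1/O.X/.O./X.X, (1,0):-1/O../XO./X.X, (1,2):-1/O../.OX/X.X, (2,1):-1/O../.O./XXX
[OX./.O./X.X] O move#3: (0,2):-1/OXO/.O./X.X, (1,0):+1/OX./OO./X.X*, (1,2):-1/OX./.OO/X.X, (2,1):-1/OX./.O./XOX
[OX./OO./X.X] X move#4: (0,2):-1/OXX/OO./X.X*, (1,2):-1/OX./OOX/X.X, (2,1):-1/OX./OO./XXX
[OXX/OO./X.X] O move#5: (1,2):+1/OXX/OOO/X.X*, (2,1):-1/OXX/OO./XOX
[OXX/OOO/X.X] end (terminal -1, X#6); searched O../.../X.X to 6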